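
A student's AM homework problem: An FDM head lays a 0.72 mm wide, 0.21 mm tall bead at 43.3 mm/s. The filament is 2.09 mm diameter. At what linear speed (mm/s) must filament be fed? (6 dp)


Q = 0.72 * 0.21 * 43.3 = 6.54696 mm^3/s
A_fil = pi*(2.09/2)^2 = 3.43069772 mm^2
v_feed = 6.54696 / 3.43069772 = 1.908347 mm/s


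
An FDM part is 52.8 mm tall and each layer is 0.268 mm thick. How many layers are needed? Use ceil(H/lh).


Layers = ceil(52.8/0.268) = 198


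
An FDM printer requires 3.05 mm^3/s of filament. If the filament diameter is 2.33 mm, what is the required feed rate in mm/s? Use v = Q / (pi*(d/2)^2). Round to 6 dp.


A = pi*(2.33/2)^2 = 4.263848
v = 3.05 / 4.263848 = 0.715316 mm/s


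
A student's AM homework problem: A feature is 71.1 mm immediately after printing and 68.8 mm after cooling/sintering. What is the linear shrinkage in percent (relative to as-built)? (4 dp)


Shrinkage = ((71.1-68.8)/71.1)*100 = 3.2349 %


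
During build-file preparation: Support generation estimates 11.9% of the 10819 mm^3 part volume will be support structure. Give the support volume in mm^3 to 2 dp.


V_support = 10819 * 0.119 = 1287.46 mm^3


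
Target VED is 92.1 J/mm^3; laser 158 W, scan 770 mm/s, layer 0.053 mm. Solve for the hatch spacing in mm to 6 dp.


h = 158 / (92.1*770*0.053) = 0.042037 mm


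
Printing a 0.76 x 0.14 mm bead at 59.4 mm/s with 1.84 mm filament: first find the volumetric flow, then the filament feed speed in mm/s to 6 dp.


Q = 0.76 * 0.14 * 59.4 = 6.32016 mm^3/s
A_fil = pi*(1.84/2)^2 = 2.65904402 mm^2
v_feed = 6.32016 / 2.65904402 = 2.376854 mm/s


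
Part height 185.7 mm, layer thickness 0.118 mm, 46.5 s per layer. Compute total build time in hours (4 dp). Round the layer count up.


Layers = ceil(185.7/0.118) = 1574
t = 1574 * 46.5 / 3600 = 20.3308 hrs


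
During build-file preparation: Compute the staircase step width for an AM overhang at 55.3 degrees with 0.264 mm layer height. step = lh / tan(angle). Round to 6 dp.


step = 0.264 / tan(55.3) = 0.182802 mm


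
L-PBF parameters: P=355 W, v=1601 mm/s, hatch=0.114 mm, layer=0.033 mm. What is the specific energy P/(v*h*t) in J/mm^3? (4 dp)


Build rate = 1601 * 0.114 * 0.033 = 6.022962 mm^3/s
SE = 355 / 6.022962 = 58.9411 J/mm^3


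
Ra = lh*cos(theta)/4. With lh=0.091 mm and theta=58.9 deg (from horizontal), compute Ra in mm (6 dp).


Ra = 0.091 * cos(58.9) / 4 = 0.011751 mm


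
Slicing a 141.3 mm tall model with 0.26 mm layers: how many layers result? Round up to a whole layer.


Layers = ceil(141.3/0.26) = 544


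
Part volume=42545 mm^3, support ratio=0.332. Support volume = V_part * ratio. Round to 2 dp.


V_support = 42545 * 0.332 = 14124.94 mm^3


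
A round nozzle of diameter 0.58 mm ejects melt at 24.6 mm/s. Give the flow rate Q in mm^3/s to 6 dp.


A = pi*(0.58/2)^2 = 0.26420794 mm^2
Q = 0.26420794 * 24.6 = 6.499515 mm^3/s


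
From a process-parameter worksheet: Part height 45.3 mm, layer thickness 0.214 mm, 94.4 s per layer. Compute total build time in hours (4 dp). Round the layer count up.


Layers = ceil(45.3/0.214) = 212
t = 212 * 94.4 / 3600 = 5.5591 hrs


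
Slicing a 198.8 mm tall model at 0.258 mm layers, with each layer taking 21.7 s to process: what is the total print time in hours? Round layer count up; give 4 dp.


Layers = ceil(198.8/0.258) = 771
t = 771 * 21.7 / 3600 = 4.6474 hrs


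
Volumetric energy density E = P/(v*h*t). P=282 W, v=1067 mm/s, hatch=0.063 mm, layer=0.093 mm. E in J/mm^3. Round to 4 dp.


E = 282 / (1067*0.063*0.093) = 45.1088 J/mm^3


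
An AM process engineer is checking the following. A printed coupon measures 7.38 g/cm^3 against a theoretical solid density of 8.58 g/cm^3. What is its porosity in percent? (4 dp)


Porosity = (1-7.38/8.58)*100 = 13.986 %


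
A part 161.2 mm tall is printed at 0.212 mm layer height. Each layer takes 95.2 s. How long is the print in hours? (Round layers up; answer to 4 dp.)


Layers = ceil(161.2/0.212) = 761
t = 761 * 95.2 / 3600 = 20.1242 hrs


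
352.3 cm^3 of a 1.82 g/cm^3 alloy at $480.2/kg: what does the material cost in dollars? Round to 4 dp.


Mass = 352.3*1.82/1000 = 0.641186 kg
Cost = 0.641186 * 480.2 = 307.8975 $


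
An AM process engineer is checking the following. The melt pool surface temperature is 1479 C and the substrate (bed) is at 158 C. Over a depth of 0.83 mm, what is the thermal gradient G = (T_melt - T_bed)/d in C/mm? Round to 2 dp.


G = (1479-158)/0.83 = 1591.57 C/mm


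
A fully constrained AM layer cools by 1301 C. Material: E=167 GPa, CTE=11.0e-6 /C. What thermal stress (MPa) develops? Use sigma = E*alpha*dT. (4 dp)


sigma = 167*1000 * 11.0e-6 * 1301 = 2389.937 MPa


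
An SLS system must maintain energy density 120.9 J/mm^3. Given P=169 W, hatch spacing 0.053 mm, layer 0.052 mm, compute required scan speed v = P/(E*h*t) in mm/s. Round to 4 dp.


v = 169 / (120.9*0.053*0.052) = 507.2023 mm/s


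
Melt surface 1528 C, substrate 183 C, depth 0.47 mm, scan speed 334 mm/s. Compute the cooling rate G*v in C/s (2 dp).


G = (1528-183)/0.47 = 2861.70212766 C/mm
CR = 2861.70212766 * 334 = 955808.51 C/s


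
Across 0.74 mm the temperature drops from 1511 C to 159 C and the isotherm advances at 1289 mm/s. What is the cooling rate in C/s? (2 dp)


G = (1511-159)/0.74 = 1827.02702703 C/mm
CR = 1827.02702703 * 1289 = 2355037.84 C/s


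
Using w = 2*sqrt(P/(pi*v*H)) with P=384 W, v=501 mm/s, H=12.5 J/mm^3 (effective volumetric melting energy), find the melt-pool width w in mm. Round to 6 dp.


w = 2*sqrt(384/(pi*501*12.5)) = 0.279413 mm


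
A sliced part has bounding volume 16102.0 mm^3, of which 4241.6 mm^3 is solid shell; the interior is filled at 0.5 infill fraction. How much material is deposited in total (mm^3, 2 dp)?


V_infill = (16102.0 - 4241.6) * 0.5 = 5930.2
V_total = 4241.6 + 5930.2 = 10171.8 mm^3


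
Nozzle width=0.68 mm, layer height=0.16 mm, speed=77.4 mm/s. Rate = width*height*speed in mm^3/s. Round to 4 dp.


Rate = 0.68 * 0.16 * 77.4 = 8.4211 mm^3/s


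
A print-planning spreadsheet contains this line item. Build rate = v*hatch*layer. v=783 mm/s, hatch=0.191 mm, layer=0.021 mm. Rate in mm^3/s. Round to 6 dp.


Rate = 783 * 0.191 * 0.021 = 3.140613 mm^3/s


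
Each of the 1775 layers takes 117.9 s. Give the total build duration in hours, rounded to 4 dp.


t = 1775 * 117.9 / 3600 = 58.1313 hrs


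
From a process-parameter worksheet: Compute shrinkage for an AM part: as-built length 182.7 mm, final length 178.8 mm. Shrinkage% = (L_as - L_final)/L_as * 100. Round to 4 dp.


Shrinkage = ((182.7-178.8)/182.7)*100 = 2.1346 %


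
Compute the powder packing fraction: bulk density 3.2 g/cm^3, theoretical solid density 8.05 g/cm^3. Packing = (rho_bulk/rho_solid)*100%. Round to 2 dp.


Packing = (3.2/8.05)*100 = 39.75 %


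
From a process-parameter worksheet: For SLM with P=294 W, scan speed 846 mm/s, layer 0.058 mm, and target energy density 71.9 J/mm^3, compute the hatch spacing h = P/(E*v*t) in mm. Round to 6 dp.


h = 294 / (71.9*846*0.058) = 0.083334 mm


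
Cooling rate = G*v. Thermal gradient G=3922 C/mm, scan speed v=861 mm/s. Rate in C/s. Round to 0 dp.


CR = 3922 * 861 = 3376842 C/s


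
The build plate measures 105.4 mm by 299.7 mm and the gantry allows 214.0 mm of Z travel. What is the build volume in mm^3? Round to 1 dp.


V = 105.4 * 299.7 * 214.0 = 6759913.3 mm^3


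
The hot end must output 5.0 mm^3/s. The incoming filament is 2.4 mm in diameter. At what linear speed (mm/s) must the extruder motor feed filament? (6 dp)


A = pi*(2.4/2)^2 = 4.523893
v = 5.0 / 4.523893 = 1.105243 mm/s


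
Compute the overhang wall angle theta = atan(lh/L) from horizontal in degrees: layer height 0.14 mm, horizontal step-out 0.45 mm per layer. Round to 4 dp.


angle = atan(0.14/0.45) = 17.2815 degrees


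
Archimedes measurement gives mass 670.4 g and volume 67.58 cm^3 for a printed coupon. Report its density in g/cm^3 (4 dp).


rho = 670.4 / 67.58 = 9.9201 g/cm^3


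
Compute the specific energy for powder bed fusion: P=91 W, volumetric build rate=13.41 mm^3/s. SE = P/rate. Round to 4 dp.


SE = 91 / 13.41 = 6.786 J/mm^3


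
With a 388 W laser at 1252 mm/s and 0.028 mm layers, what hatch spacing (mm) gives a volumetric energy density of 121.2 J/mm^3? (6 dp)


h = 388 / (121.2*1252*0.028) = 0.09132 mm


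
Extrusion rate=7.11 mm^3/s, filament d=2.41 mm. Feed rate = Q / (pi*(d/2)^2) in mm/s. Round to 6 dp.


A = pi*(2.41/2)^2 = 4.561671
v = 7.11 / 4.561671 = 1.558639 mm/s


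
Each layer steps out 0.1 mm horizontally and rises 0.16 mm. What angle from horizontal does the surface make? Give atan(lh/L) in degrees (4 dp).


angle = atan(0.16/0.1) = 57.9946 degrees


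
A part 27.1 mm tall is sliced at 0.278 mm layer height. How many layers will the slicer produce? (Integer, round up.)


Layers = ceil(27.1/0.278) = 98


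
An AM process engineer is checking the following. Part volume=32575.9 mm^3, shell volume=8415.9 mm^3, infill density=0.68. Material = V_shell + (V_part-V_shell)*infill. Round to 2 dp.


V_infill = (32575.9 - 8415.9) * 0.68 = 16428.8
V_total = 8415.9 + 16428.8 = 24844.7 mm^3


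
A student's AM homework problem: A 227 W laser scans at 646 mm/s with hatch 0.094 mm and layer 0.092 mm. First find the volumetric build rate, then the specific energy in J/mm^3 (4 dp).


Build rate = 646 * 0.094 * 0.092 = 5.586608 mm^3/s
SE = 227 / 5.586608 = 40.6329 J/mm^3


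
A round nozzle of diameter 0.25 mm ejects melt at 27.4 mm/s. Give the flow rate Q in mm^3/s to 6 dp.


A = pi*(0.25/2)^2 = 0.04908739 mm^2
Q = 0.04908739 * 27.4 = 1.344994 mm^3/s


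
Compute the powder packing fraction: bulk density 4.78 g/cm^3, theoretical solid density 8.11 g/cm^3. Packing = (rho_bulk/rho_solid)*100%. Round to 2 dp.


Packing = (4.78/8.11)*100 = 58.94 %


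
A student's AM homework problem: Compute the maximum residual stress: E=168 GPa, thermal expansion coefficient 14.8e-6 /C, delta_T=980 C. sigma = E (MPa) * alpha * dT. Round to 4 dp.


sigma = 168*1000 * 14.8e-6 * 980 = 2436.672 MPa


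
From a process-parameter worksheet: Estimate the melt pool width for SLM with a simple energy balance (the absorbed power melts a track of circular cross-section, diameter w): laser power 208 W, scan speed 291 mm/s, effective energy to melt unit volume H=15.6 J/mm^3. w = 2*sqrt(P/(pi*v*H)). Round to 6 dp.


w = 2*sqrt(208/(pi*291*15.6)) = 0.241534 mm


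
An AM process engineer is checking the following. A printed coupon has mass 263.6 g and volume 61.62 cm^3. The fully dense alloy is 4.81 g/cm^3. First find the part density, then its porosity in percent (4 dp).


rho_part = 263.6 / 61.62 = 4.27783187 g/cm^3
Porosity = (1 - 4.27783187/4.81)*100 = 11.0638 %


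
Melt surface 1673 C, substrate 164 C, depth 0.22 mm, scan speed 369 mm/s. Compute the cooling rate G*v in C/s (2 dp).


G = (1673-164)/0.22 = 6859.09090909 C/mm
CR = 6859.09090909 * 369 = 2531004.55 C/s


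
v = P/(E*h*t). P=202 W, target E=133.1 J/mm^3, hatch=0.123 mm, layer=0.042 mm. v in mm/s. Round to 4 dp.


v = 202 / (133.1*0.123*0.042) = 293.7778 mm/s


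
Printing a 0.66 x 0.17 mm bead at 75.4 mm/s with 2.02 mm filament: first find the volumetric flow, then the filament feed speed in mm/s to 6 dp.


Q = 0.66 * 0.17 * 75.4 = 8.45988 mm^3/s
A_fil = pi*(2.02/2)^2 = 3.20473867 mm^2
v_feed = 8.45988 / 3.20473867 = 2.639803 mm/s


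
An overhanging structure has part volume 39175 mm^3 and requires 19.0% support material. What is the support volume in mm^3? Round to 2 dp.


V_support = 39175 * 0.19 = 7443.25 mm^3


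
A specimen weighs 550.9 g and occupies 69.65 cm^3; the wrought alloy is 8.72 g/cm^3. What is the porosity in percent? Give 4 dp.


rho_part = 550.9 / 69.65 = 7.90954774 g/cm^3
Porosity = (1 - 7.90954774/8.72)*100 = 9.2942 %


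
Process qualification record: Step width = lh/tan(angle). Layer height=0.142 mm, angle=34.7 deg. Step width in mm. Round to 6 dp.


step = 0.142 / tan(34.7) = 0.205074 mm


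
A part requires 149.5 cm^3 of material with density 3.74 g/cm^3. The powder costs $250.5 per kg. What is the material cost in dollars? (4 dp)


Mass = 149.5*3.74/1000 = 0.55913 kg
Cost = 0.55913 * 250.5 = 140.0621 $


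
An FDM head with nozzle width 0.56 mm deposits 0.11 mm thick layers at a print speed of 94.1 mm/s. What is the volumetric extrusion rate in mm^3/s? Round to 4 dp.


Rate = 0.56 * 0.11 * 94.1 = 5.7966 mm^3/s


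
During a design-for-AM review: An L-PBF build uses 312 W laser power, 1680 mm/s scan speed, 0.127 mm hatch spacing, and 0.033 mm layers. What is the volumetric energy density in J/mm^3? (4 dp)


E = 312 / (1680*0.127*0.033) = 44.3126 J/mm^3


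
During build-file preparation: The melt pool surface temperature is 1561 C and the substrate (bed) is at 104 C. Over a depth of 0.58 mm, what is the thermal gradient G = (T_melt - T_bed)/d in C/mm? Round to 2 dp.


G = (1561-104)/0.58 = 2512.07 C/mm


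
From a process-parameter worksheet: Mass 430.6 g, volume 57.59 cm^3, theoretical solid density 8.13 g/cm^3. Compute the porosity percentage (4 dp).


rho_part = 430.6 / 57.59 = 7.47699253 g/cm^3
Porosity = (1 - 7.47699253/8.13)*100 = 8.0321 %


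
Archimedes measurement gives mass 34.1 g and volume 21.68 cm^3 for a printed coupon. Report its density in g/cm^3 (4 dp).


rho = 34.1 / 21.68 = 1.5729 g/cm^3


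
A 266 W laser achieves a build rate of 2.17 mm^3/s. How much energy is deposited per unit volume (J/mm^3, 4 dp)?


SE = 266 / 2.17 = 122.5806 J/mm^3


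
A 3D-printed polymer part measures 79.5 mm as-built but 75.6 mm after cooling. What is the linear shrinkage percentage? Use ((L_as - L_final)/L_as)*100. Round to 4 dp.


Shrinkage = ((79.5-75.6)/79.5)*100 = 4.9057 %


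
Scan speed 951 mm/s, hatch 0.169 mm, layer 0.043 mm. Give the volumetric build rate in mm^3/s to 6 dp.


Rate = 951 * 0.169 * 0.043 = 6.910917 mm^3/s


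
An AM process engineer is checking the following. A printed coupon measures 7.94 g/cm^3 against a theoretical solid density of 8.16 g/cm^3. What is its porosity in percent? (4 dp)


Porosity = (1-7.94/8.16)*100 = 2.6961 %


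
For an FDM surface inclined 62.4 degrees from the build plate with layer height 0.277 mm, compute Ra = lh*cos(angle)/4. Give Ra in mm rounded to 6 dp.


Ra = 0.277 * cos(62.4) / 4 = 0.032083 mm


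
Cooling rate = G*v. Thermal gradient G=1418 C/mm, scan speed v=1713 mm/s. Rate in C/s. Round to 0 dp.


CR = 1418 * 1713 = 2429034 C/s


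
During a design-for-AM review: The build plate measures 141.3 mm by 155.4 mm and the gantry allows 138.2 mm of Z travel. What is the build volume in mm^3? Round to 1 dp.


V = 141.3 * 155.4 * 138.2 = 3034598.4 mm^3


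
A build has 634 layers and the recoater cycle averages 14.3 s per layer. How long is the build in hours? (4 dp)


t = 634 * 14.3 / 3600 = 2.5184 hrs


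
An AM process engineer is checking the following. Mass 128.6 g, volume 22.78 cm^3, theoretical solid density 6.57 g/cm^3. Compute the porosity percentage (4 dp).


rho_part = 128.6 / 22.78 = 5.6453029 g/cm^3
Porosity = (1 - 5.6453029/6.57)*100 = 14.0745 %


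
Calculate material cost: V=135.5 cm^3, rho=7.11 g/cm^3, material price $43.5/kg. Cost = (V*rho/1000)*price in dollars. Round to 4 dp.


Mass = 135.5*7.11/1000 = 0.963405 kg
Cost = 0.963405 * 43.5 = 41.9081 $


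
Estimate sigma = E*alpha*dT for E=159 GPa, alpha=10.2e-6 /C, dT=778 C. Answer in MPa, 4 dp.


sigma = 159*1000 * 10.2e-6 * 778 = 1261.7604 MPa


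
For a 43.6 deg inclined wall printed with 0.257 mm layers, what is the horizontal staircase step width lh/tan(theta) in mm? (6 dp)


step = 0.257 / tan(43.6) = 0.269877 mm


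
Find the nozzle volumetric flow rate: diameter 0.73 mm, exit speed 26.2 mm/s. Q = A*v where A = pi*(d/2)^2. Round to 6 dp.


A = pi*(0.73/2)^2 = 0.41853868 mm^2
Q = 0.41853868 * 26.2 = 10.965713 mm^3/s


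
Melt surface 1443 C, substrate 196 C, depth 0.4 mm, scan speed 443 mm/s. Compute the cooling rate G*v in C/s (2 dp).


G = (1443-196)/0.4 = 3117.5 C/mm
CR = 3117.5 * 443 = 1381052.5 C/s


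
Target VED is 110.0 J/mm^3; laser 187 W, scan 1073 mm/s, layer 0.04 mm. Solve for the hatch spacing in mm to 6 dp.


h = 187 / (110.0*1073*0.04) = 0.039609 mm


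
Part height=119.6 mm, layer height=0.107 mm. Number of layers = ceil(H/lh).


Layers = ceil(119.6/0.107) = 1118


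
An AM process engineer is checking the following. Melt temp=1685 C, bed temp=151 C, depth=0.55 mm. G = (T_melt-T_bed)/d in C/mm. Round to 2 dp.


G = (1685-151)/0.55 = 2789.09 C/mm


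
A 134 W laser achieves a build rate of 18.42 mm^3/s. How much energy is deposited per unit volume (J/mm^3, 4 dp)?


SE = 134 / 18.42 = 7.2747 J/mm^3


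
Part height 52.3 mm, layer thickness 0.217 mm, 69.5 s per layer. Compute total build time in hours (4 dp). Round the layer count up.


Layers = ceil(52.3/0.217) = 242
t = 242 * 69.5 / 3600 = 4.6719 hrs


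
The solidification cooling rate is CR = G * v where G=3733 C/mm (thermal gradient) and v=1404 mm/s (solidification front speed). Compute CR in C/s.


CR = 3733 * 1404 = 5241132 C/s


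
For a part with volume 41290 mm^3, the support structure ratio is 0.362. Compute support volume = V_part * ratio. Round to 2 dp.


V_support = 41290 * 0.362 = 14946.98 mm^3


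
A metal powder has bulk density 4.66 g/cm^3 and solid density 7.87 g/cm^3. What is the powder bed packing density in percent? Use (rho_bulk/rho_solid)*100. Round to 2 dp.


Packing = (4.66/7.87)*100 = 59.21 %


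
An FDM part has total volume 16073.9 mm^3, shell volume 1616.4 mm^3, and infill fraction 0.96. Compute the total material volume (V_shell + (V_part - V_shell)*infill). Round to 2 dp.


V_infill = (16073.9 - 1616.4) * 0.96 = 13879.2
V_total = 1616.4 + 13879.2 = 15495.6 mm^3


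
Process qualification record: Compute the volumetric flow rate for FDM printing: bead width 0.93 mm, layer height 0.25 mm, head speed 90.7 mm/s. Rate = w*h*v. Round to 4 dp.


Rate = 0.93 * 0.25 * 90.7 = 21.0878 mm^3/s


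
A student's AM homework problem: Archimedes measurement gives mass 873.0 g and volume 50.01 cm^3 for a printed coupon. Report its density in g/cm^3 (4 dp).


rho = 873.0 / 50.01 = 17.4565 g/cm^3


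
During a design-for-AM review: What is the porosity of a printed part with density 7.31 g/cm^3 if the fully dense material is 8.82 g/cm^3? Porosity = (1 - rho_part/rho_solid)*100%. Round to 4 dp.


Porosity = (1-7.31/8.82)*100 = 17.1202 %


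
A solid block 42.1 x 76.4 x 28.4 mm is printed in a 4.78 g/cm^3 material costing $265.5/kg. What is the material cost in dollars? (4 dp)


V = 42.1 * 76.4 * 28.4 = 91346.896 mm^3 = 91.346896 cm^3
Mass = 91.346896 * 4.78 / 1000 = 0.43663816 kg
Cost = 0.43663816 * 265.5 = 115.9274 $


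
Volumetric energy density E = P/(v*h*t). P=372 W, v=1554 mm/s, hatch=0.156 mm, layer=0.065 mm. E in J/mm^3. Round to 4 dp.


E = 372 / (1554*0.156*0.065) = 23.6077 J/mm^3


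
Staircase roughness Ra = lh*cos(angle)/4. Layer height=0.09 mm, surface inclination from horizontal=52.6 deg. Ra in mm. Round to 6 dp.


Ra = 0.09 * cos(52.6) / 4 = 0.013666 mm


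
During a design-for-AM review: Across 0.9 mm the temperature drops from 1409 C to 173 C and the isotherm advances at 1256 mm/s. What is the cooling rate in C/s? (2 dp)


G = (1409-173)/0.9 = 1373.33333333 C/mm
CR = 1373.33333333 * 1256 = 1724906.67 C/s


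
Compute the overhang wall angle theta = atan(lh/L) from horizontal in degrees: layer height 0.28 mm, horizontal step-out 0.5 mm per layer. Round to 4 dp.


angle = atan(0.28/0.5) = 29.2488 degrees


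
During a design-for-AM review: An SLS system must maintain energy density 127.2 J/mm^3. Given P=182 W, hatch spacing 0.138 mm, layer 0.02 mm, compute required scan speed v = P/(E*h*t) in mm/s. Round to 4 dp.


v = 182 / (127.2*0.138*0.02) = 518.4122 mm/s


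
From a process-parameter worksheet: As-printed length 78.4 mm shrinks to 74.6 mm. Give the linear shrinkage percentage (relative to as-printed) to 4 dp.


Shrinkage = ((78.4-74.6)/78.4)*100 = 4.8469 %


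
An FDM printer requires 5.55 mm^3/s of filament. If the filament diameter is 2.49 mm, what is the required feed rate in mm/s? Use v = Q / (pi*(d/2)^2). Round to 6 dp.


A = pi*(2.49/2)^2 = 4.869547
v = 5.55 / 4.869547 = 1.139736 mm/s


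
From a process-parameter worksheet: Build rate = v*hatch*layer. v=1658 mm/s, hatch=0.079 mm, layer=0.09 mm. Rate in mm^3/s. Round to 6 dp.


Rate = 1658 * 0.079 * 0.09 = 11.78838 mm^3/s


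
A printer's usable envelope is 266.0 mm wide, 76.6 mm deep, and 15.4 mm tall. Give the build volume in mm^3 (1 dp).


V = 266.0 * 76.6 * 15.4 = 313784.2 mm^3


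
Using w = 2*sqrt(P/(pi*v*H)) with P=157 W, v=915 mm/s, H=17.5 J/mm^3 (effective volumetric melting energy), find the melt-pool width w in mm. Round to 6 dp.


w = 2*sqrt(157/(pi*915*17.5)) = 0.111731 mm


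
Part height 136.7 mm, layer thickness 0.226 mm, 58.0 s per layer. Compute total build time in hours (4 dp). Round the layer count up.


Layers = ceil(136.7/0.226) = 605
t = 605 * 58.0 / 3600 = 9.7472 hrs


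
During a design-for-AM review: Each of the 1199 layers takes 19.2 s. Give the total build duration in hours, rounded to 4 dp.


t = 1199 * 19.2 / 3600 = 6.3947 hrs


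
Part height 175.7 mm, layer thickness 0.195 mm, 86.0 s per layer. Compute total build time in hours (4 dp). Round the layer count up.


Layers = ceil(175.7/0.195) = 902
t = 902 * 86.0 / 3600 = 21.5478 hrs


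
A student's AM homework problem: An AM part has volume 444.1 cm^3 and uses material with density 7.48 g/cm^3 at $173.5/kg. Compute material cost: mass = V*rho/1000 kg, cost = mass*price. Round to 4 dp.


Mass = 444.1*7.48/1000 = 3.321868 kg
Cost = 3.321868 * 173.5 = 576.3441 $


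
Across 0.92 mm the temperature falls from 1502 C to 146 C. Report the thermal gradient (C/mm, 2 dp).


G = (1502-146)/0.92 = 1473.91 C/mm


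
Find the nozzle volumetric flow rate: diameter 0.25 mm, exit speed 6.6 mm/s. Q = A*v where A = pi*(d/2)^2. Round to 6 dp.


A = pi*(0.25/2)^2 = 0.04908739 mm^2
Q = 0.04908739 * 6.6 = 0.323977 mm^3/s


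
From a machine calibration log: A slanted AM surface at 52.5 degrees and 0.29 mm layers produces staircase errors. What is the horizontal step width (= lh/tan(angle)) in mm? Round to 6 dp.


step = 0.29 / tan(52.5) = 0.222525 mm


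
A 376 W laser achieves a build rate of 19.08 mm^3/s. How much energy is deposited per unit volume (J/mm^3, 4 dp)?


SE = 376 / 19.08 = 19.7065 J/mm^3


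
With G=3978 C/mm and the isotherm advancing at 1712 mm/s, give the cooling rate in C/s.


CR = 3978 * 1712 = 6810336 C/s


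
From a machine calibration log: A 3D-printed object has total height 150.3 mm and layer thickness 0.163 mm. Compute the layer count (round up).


Layers = ceil(150.3/0.163) = 923


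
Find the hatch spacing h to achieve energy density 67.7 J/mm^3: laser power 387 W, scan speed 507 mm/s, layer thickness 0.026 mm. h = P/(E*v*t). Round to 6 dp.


h = 387 / (67.7*507*0.026) = 0.433652 mm


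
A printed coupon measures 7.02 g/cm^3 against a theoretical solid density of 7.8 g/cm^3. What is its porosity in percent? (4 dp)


Porosity = (1-7.02/7.8)*100 = 10.0 %


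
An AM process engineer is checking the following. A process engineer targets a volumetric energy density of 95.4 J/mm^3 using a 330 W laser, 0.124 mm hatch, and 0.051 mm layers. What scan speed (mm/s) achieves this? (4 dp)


v = 330 / (95.4*0.124*0.051) = 546.9828 mm/s


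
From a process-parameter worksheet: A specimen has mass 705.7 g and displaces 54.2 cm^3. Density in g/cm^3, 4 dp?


rho = 705.7 / 54.2 = 13.0203 g/cm^3


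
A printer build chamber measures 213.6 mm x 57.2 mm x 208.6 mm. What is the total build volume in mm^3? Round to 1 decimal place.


V = 213.6 * 57.2 * 208.6 = 2548658.1 mm^3


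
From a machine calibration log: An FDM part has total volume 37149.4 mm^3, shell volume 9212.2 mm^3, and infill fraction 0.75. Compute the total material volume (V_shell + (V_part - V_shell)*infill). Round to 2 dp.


V_infill = (37149.4 - 9212.2) * 0.75 = 20952.9
V_total = 9212.2 + 20952.9 = 30165.1 mm^3


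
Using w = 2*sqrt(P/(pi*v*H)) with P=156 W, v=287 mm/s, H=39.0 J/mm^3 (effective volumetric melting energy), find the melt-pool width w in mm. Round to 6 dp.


w = 2*sqrt(156/(pi*287*39.0)) = 0.133212 mm


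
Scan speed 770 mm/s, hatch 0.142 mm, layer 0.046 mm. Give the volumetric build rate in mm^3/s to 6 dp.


Rate = 770 * 0.142 * 0.046 = 5.02964 mm^3/s


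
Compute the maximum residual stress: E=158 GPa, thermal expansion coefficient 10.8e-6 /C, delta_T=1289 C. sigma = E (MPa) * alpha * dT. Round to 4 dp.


sigma = 158*1000 * 10.8e-6 * 1289 = 2199.5496 MPa


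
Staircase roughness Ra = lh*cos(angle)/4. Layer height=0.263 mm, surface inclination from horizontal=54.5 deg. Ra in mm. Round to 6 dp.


Ra = 0.263 * cos(54.5) / 4 = 0.038181 mm


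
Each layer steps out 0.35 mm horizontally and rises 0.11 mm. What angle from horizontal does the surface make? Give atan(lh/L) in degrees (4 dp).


angle = atan(0.11/0.35) = 17.4472 degrees


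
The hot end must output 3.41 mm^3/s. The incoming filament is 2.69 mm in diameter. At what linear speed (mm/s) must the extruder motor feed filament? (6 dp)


A = pi*(2.69/2)^2 = 5.68322
v = 3.41 / 5.68322 = 0.600012 mm/s


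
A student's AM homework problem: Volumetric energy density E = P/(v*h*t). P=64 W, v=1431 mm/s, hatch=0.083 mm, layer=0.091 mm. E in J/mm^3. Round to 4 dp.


E = 64 / (1431*0.083*0.091) = 5.9214 J/mm^3


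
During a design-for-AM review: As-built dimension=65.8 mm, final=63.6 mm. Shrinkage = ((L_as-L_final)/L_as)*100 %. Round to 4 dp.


Shrinkage = ((65.8-63.6)/65.8)*100 = 3.3435 %


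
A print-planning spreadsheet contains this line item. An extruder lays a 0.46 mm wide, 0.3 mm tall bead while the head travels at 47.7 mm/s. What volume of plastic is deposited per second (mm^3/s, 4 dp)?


Rate = 0.46 * 0.3 * 47.7 = 6.5826 mm^3/s


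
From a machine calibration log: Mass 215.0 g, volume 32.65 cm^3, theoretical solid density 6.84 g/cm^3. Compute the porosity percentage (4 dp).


rho_part = 215.0 / 32.65 = 6.58499234 g/cm^3
Porosity = (1 - 6.58499234/6.84)*100 = 3.7282 %


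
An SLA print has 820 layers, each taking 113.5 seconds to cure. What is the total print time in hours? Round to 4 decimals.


t = 820 * 113.5 / 3600 = 25.8528 hrs


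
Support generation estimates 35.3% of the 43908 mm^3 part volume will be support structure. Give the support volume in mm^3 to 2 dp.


V_support = 43908 * 0.353 = 15499.52 mm^3


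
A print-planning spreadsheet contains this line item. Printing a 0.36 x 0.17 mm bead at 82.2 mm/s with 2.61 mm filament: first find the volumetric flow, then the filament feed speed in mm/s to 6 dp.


Q = 0.36 * 0.17 * 82.2 = 5.03064 mm^3/s
A_fil = pi*(2.61/2)^2 = 5.35021083 mm^2
v_feed = 5.03064 / 5.35021083 = 0.940269 mm/s


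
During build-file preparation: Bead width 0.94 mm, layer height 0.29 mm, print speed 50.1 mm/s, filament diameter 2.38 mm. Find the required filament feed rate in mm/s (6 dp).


Q = 0.94 * 0.29 * 50.1 = 13.65726 mm^3/s
A_fil = pi*(2.38/2)^2 = 4.44880936 mm^2
v_feed = 13.65726 / 4.44880936 = 3.069869 mm/s


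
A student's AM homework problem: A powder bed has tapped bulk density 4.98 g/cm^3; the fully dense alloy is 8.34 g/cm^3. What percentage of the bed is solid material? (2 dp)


Packing = (4.98/8.34)*100 = 59.71 %


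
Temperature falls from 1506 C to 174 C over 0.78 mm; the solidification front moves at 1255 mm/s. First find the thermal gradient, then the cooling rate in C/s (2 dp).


G = (1506-174)/0.78 = 1707.69230769 C/mm
CR = 1707.69230769 * 1255 = 2143153.85 C/s


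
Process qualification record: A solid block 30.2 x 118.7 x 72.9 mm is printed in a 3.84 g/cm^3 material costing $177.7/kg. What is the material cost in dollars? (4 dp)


V = 30.2 * 118.7 * 72.9 = 261327.546 mm^3 = 261.327546 cm^3
Mass = 261.327546 * 3.84 / 1000 = 1.00349778 kg
Cost = 1.00349778 * 177.7 = 178.3216 $


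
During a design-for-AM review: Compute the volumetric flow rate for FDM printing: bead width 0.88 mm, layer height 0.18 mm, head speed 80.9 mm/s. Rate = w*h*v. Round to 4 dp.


Rate = 0.88 * 0.18 * 80.9 = 12.8146 mm^3/s


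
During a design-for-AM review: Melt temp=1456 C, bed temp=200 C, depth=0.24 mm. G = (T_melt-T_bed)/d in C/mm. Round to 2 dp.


G = (1456-200)/0.24 = 5233.33 C/mm


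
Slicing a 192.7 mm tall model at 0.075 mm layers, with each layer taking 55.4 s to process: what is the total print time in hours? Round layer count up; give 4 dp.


Layers = ceil(192.7/0.075) = 2570
t = 2570 * 55.4 / 3600 = 39.5494 hrs


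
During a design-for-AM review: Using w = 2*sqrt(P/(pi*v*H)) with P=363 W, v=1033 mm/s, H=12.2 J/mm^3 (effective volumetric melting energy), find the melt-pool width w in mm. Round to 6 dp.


w = 2*sqrt(363/(pi*1033*12.2)) = 0.191504 mm


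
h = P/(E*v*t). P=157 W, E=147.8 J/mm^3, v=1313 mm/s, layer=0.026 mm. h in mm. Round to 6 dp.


h = 157 / (147.8*1313*0.026) = 0.031116 mm


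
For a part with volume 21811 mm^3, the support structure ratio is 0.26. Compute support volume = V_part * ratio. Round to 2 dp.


V_support = 21811 * 0.26 = 5670.86 mm^3


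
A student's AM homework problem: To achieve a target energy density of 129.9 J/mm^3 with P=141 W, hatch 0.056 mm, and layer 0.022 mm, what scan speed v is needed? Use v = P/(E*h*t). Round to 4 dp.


v = 141 / (129.9*0.056*0.022) = 881.0474 mm/s


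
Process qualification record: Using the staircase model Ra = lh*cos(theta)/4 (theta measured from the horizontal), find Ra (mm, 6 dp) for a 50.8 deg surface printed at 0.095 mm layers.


Ra = 0.095 * cos(50.8) / 4 = 0.015011 mm


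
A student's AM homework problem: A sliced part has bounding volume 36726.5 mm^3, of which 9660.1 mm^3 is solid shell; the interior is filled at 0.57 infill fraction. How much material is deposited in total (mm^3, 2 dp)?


V_infill = (36726.5 - 9660.1) * 0.57 = 15427.85
V_total = 9660.1 + 15427.85 = 25087.95 mm^3


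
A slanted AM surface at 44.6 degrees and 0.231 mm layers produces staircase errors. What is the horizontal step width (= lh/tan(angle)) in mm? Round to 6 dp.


step = 0.231 / tan(44.6) = 0.234248 mm


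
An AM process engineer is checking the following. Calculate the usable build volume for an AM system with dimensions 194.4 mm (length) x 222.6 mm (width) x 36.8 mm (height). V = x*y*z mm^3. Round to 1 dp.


V = 194.4 * 222.6 * 36.8 = 1592462.6 mm^3


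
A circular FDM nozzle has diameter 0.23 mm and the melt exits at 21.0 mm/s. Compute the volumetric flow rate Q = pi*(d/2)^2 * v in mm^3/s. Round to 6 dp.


A = pi*(0.23/2)^2 = 0.04154756 mm^2
Q = 0.04154756 * 21.0 = 0.872499 mm^3/s


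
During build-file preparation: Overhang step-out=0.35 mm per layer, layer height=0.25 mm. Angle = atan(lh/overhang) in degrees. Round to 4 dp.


angle = atan(0.25/0.35) = 35.5377 degrees


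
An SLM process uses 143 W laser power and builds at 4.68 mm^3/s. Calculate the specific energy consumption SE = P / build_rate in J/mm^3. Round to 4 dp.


SE = 143 / 4.68 = 30.5556 J/mm^3


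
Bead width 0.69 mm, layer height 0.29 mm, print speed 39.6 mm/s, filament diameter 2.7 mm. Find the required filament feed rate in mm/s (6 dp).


Q = 0.69 * 0.29 * 39.6 = 7.92396 mm^3/s
A_fil = pi*(2.7/2)^2 = 5.72555261 mm^2
v_feed = 7.92396 / 5.72555261 = 1.383964 mm/s


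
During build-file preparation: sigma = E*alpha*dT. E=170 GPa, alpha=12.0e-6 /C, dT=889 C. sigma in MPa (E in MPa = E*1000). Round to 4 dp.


sigma = 170*1000 * 12.0e-6 * 889 = 1813.56 MPa


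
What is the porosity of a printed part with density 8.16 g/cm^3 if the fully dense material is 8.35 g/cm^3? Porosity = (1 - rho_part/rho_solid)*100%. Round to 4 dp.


Porosity = (1-8.16/8.35)*100 = 2.2754 %


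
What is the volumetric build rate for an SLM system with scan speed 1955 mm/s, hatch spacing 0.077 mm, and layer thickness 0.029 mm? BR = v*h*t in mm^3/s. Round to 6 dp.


Rate = 1955 * 0.077 * 0.029 = 4.365515 mm^3/s


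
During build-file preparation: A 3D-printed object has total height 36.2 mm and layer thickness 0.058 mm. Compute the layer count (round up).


Layers = ceil(36.2/0.058) = 625


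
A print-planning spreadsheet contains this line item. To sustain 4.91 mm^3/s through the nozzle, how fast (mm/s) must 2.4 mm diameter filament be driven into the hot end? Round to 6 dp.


A = pi*(2.4/2)^2 = 4.523893
v = 4.91 / 4.523893 = 1.085348 mm/s


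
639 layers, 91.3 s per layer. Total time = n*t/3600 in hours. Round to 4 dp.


t = 639 * 91.3 / 3600 = 16.2058 hrs


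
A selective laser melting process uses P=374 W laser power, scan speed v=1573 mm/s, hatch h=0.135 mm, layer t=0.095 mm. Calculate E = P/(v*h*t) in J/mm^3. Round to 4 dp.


E = 374 / (1573*0.135*0.095) = 18.539 J/mm^3


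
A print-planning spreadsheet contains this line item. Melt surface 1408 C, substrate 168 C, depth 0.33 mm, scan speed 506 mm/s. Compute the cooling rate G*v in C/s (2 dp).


G = (1408-168)/0.33 = 3757.57575758 C/mm
CR = 3757.57575758 * 506 = 1901333.33 C/s


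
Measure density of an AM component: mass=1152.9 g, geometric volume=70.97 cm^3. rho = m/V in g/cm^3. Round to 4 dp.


rho = 1152.9 / 70.97 = 16.2449 g/cm^3


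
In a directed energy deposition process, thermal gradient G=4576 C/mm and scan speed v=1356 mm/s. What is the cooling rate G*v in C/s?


CR = 4576 * 1356 = 6205056 C/s


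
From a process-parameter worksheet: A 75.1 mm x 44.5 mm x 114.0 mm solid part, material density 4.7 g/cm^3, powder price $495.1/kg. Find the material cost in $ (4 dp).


V = 75.1 * 44.5 * 114.0 = 380982.3 mm^3 = 380.9823 cm^3
Mass = 380.9823 * 4.7 / 1000 = 1.79061681 kg
Cost = 1.79061681 * 495.1 = 886.5344 $


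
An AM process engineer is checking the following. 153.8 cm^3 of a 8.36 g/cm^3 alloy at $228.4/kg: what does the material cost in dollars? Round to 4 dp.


Mass = 153.8*8.36/1000 = 1.285768 kg
Cost = 1.285768 * 228.4 = 293.6694 $


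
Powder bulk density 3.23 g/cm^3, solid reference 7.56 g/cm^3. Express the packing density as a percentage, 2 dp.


Packing = (3.23/7.56)*100 = 42.72 %


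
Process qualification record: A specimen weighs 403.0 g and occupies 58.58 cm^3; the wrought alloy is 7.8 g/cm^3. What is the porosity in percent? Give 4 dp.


rho_part = 403.0 / 58.58 = 6.87948105 g/cm^3
Porosity = (1 - 6.87948105/7.8)*100 = 11.8015 %


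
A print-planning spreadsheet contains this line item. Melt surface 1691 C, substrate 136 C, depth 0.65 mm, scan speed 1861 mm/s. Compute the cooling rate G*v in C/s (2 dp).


G = (1691-136)/0.65 = 2392.30769231 C/mm
CR = 2392.30769231 * 1861 = 4452084.62 C/s


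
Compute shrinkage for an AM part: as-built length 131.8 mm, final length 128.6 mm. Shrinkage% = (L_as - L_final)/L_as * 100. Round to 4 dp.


Shrinkage = ((131.8-128.6)/131.8)*100 = 2.4279 %


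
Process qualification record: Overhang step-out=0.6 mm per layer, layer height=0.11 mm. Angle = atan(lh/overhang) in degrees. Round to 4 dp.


angle = atan(0.11/0.6) = 10.3889 degrees


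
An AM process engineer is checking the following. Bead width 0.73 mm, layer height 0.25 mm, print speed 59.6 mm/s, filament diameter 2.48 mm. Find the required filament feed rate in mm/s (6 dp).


Q = 0.73 * 0.25 * 59.6 = 10.877 mm^3/s
A_fil = pi*(2.48/2)^2 = 4.83051286 mm^2
v_feed = 10.877 / 4.83051286 = 2.251728 mm/s


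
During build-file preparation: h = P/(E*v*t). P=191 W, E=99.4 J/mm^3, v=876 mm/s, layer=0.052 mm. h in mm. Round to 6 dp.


h = 191 / (99.4*876*0.052) = 0.042183 mm


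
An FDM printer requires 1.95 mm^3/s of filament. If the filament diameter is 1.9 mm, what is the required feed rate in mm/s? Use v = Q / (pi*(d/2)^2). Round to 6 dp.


A = pi*(1.9/2)^2 = 2.835287
v = 1.95 / 2.835287 = 0.687761 mm/s


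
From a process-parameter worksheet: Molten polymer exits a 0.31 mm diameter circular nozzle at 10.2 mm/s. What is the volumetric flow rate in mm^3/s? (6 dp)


A = pi*(0.31/2)^2 = 0.07547676 mm^2
Q = 0.07547676 * 10.2 = 0.769863 mm^3/s


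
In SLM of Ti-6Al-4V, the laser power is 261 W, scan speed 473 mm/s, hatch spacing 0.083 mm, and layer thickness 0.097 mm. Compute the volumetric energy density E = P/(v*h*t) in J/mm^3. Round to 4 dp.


E = 261 / (473*0.083*0.097) = 68.5377 J/mm^3


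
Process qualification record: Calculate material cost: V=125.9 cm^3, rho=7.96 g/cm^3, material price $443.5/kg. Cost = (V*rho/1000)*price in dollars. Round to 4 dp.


Mass = 125.9*7.96/1000 = 1.002164 kg
Cost = 1.002164 * 443.5 = 444.4597 $


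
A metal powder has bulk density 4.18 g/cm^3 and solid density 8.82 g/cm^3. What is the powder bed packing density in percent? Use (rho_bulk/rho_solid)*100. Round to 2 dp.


Packing = (4.18/8.82)*100 = 47.39 %


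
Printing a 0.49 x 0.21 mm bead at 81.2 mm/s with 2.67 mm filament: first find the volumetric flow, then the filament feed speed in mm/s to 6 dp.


Q = 0.49 * 0.21 * 81.2 = 8.35548 mm^3/s
A_fil = pi*(2.67/2)^2 = 5.59902497 mm^2
v_feed = 8.35548 / 5.59902497 = 1.49231 mm/s


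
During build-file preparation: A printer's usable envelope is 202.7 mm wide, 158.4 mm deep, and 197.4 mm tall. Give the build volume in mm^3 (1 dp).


V = 202.7 * 158.4 * 197.4 = 6338056.0 mm^3


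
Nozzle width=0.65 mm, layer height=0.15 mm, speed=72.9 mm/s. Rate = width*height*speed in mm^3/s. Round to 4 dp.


Rate = 0.65 * 0.15 * 72.9 = 7.1078 mm^3/s


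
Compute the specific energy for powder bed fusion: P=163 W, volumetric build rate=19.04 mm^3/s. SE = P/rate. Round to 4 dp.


SE = 163 / 19.04 = 8.5609 J/mm^3


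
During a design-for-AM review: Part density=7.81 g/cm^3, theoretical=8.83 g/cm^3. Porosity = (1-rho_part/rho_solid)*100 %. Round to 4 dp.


Porosity = (1-7.81/8.83)*100 = 11.5515 %


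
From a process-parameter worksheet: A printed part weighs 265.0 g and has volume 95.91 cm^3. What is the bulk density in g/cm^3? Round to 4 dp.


rho = 265.0 / 95.91 = 2.763 g/cm^3


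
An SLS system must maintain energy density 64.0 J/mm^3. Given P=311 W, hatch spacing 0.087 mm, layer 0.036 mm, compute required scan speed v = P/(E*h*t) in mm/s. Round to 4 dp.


v = 311 / (64.0*0.087*0.036) = 1551.5246 mm/s


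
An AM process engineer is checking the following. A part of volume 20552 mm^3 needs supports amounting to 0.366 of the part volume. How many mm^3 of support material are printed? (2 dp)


V_support = 20552 * 0.366 = 7522.03 mm^3


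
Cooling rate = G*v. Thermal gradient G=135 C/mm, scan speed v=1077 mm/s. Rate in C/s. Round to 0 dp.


CR = 135 * 1077 = 145395 C/s


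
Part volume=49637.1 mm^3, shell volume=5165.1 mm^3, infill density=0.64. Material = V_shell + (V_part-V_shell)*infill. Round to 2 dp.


V_infill = (49637.1 - 5165.1) * 0.64 = 28462.08
V_total = 5165.1 + 28462.08 = 33627.18 mm^3


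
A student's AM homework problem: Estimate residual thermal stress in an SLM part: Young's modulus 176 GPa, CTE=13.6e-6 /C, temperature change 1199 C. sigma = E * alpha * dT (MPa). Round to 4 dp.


sigma = 176*1000 * 13.6e-6 * 1199 = 2869.9264 MPa


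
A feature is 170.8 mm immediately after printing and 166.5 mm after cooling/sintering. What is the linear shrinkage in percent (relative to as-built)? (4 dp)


Shrinkage = ((170.8-166.5)/170.8)*100 = 2.5176 %
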